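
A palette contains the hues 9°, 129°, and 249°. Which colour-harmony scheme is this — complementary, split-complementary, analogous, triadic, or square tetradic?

Sort the hues: 9°, 129°, 249°.
Successive gaps around the wheel: 120°, 120°, 120°.
Three hues equally spaced 120° apart form a triad.

triadic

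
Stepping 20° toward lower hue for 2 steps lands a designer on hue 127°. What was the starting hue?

167°

2 steps of 20° (toward lower hue) give a net shift of −40°.
Start = end − shift: 127 + 40 = 167°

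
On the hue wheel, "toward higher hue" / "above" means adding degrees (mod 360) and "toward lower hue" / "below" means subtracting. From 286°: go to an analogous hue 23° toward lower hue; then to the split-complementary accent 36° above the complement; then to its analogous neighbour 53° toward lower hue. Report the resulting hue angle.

66°

286 − 23 = 263°   (analog 23° ↓)
263 + 216 = 479 → 479 − 360 = 119°   (split-comp 36° ↑)
119 − 53 = 66°   (analog 53° ↓)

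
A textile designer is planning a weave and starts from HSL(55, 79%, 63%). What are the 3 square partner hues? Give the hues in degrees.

145°, 235°, and 325°

A square tetradic scheme places four hues every 90°.
55 + 90 = 145°
55 + 180 = 235°
55 + 270 = 325°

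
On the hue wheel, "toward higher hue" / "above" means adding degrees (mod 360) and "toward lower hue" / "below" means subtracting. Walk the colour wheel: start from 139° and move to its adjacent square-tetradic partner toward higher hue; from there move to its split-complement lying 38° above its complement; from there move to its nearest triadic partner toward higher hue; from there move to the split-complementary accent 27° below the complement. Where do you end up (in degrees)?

0°

+90° (square ↑): 139 + 90 = 229°
+218° (split-comp 38° ↑): 229 + 218 = 447 → 447 − 360 = 87°
+120° (triadic ↑): 87 + 120 = 207°
+153° (split-comp 27° ↓): 207 + 153 = 360 → 360 − 360 = 0°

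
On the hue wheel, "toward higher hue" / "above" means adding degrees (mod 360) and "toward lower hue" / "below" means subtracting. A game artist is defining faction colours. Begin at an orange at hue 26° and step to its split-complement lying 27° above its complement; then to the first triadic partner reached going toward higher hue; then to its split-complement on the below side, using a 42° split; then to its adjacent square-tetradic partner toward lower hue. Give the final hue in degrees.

split-comp 27° ↑ +207°: 26 + 207 = 233°
triadic ↑ +120°: 233 + 120 = 353°
split-comp 42° ↓ +138°: 353 + 138 = 491 → 491 − 360 = 131°
square ↓ −90°: 131 − 90 = 41°

41°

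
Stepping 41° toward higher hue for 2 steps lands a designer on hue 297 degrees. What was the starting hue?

215°

2 steps of 41° (toward higher hue) give a net shift of +82°.
Start = end − shift: 297 − 82 = 215°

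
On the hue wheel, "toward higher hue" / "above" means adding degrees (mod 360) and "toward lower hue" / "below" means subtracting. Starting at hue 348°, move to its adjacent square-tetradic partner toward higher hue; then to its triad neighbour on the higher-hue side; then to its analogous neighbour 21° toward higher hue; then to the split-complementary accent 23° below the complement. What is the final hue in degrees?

square ↑ +90°: 348 + 90 = 438 → 438 − 360 = 78°
triadic ↑ +120°: 78 + 120 = 198°
analog 21° ↑ +21°: 198 + 21 = 219°
split-comp 23° ↓ +157°: 219 + 157 = 376 → 376 − 360 = 16°

16°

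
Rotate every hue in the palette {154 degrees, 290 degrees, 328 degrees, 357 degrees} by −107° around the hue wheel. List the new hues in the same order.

154 − 107 = 47°
290 − 107 = 183°
328 − 107 = 221°
357 − 107 = 250°

47°, 183°, 221°, 250°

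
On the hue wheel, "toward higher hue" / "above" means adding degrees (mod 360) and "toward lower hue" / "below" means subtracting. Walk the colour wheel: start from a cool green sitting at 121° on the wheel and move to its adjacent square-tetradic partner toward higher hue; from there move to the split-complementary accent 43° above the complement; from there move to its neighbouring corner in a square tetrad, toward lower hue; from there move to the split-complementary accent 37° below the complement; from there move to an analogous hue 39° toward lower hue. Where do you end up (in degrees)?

square ↑ +90°: 121 + 90 = 211°
split-comp 43° ↑ +223°: 211 + 223 = 434 → 434 − 360 = 74°
square ↓ −90°: 74 − 90 = -16 → -16 + 360 = 344°
split-comp 37° ↓ +143°: 344 + 143 = 487 → 487 − 360 = 127°
analog 39° ↓ −39°: 127 − 39 = 88°

88°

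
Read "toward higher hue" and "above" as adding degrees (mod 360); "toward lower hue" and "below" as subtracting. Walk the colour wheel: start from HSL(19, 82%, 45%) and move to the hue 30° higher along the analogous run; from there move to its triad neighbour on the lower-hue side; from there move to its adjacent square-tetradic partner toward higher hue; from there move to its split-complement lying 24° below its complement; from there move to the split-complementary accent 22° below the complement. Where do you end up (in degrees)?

analog 30° ↑ +30°: 19 + 30 = 49°
triadic ↓ −120°: 49 − 120 = -71 → -71 + 360 = 289°
square ↑ +90°: 289 + 90 = 379 → 379 − 360 = 19°
split-comp 24° ↓ +156°: 19 + 156 = 175°
split-comp 22° ↓ +158°: 175 + 158 = 333°

333°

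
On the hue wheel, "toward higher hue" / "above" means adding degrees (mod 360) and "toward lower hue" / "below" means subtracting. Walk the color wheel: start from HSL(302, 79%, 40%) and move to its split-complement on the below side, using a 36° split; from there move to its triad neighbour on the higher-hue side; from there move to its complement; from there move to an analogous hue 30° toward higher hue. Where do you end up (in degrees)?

56°

+144° (split-comp 36° ↓): 302 + 144 = 446 → 446 − 360 = 86°
+120° (triadic ↑): 86 + 120 = 206°
+180° (complement): 206 + 180 = 386 → 386 − 360 = 26°
+30° (analog 30° ↑): 26 + 30 = 56°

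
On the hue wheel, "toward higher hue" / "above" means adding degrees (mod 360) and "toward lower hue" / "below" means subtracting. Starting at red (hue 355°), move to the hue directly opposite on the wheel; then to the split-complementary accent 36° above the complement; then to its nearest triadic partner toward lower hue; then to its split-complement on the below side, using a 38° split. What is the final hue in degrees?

complement +180°: 355 + 180 = 535 → 535 − 360 = 175°
split-comp 36° ↑ +216°: 175 + 216 = 391 → 391 − 360 = 31°
triadic ↓ −120°: 31 − 120 = -89 → -89 + 360 = 271°
split-comp 38° ↓ +142°: 271 + 142 = 413 → 413 − 360 = 53°

53°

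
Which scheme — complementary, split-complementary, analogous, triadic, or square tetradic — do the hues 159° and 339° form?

Sort the hues: 159°, 339°.
Successive gaps around the wheel: 180°, 180°.
Two hues 180° apart are complementary.

complementary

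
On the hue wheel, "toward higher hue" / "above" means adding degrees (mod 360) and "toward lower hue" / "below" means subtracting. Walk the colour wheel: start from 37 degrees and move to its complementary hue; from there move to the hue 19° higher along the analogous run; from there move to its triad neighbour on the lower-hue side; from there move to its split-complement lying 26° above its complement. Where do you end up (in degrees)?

complement +180°: 37 + 180 = 217°
analog 19° ↑ +19°: 217 + 19 = 236°
triadic ↓ −120°: 236 − 120 = 116°
split-comp 26° ↑ +206°: 116 + 206 = 322°

322°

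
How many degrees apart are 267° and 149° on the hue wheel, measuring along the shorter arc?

118°

|267 − 149| = 118.
118 ≤ 180, so the shorter arc is 118°.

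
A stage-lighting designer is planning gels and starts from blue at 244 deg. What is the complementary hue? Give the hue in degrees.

The complement sits 180° across the wheel.
244 + 180 = 424 → 424 − 360 = 64°

64°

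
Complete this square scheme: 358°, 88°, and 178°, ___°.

A square tetradic scheme places four hues every 90°.
The full set through 88° is {88°, 178°, 268°, 358°}.
Given {88°, 178°, 358°}, the missing hue is 268°.

268°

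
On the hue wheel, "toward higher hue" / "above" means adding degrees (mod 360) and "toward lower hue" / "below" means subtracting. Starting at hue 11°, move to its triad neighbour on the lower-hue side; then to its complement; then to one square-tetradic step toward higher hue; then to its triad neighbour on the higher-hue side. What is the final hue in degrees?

11 − 120 = -109 → -109 + 360 = 251°   (triadic ↓)
251 + 180 = 431 → 431 − 360 = 71°   (complement)
71 + 90 = 161°   (square ↑)
161 + 120 = 281°   (triadic ↑)

281°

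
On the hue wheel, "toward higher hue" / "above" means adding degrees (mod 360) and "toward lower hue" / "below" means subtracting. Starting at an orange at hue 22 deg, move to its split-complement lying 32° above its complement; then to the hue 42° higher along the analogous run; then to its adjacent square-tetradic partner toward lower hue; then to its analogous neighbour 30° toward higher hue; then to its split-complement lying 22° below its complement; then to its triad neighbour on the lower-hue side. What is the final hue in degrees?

split-comp 32° ↑ +212°: 22 + 212 = 234°
analog 42° ↑ +42°: 234 + 42 = 276°
square ↓ −90°: 276 − 90 = 186°
analog 30° ↑ +30°: 186 + 30 = 216°
split-comp 22° ↓ +158°: 216 + 158 = 374 → 374 − 360 = 14°
triadic ↓ −120°: 14 − 120 = -106 → -106 + 360 = 254°

254°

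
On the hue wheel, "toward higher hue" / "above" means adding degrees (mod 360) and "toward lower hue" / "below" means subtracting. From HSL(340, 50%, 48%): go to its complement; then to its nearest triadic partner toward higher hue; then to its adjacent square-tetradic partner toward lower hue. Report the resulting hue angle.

340 + 180 = 520 → 520 − 360 = 160°   (complement)
160 + 120 = 280°   (triadic ↑)
280 − 90 = 190°   (square ↓)

190°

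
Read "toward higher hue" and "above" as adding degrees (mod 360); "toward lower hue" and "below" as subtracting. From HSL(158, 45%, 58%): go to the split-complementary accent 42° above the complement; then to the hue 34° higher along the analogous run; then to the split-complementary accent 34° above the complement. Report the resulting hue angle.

+222° (split-comp 42° ↑): 158 + 222 = 380 → 380 − 360 = 20°
+34° (analog 34° ↑): 20 + 34 = 54°
+214° (split-comp 34° ↑): 54 + 214 = 268°

268°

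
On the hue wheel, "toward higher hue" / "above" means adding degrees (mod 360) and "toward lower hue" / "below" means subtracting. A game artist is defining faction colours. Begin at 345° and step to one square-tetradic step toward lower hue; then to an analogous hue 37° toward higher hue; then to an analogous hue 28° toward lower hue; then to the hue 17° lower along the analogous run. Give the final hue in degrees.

247°

square ↓ −90°: 345 − 90 = 255°
analog 37° ↑ +37°: 255 + 37 = 292°
analog 28° ↓ −28°: 292 − 28 = 264°
analog 17° ↓ −17°: 264 − 17 = 247°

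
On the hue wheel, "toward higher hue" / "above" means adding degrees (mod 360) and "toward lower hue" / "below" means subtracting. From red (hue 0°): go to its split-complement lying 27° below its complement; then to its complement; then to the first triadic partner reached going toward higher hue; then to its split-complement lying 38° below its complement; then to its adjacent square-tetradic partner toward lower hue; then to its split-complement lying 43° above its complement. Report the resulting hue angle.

8°

split-comp 27° ↓ +153°: 0 + 153 = 153°
complement +180°: 153 + 180 = 333°
triadic ↑ +120°: 333 + 120 = 453 → 453 − 360 = 93°
split-comp 38° ↓ +142°: 93 + 142 = 235°
square ↓ −90°: 235 − 90 = 145°
split-comp 43° ↑ +223°: 145 + 223 = 368 → 368 − 360 = 8°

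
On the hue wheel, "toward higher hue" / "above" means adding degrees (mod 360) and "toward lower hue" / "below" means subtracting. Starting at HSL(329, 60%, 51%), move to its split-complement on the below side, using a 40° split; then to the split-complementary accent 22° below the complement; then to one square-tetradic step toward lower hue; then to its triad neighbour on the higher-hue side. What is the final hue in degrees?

297°

329 + 140 = 469 → 469 − 360 = 109°   (split-comp 40° ↓)
109 + 158 = 267°   (split-comp 22° ↓)
267 − 90 = 177°   (square ↓)
177 + 120 = 297°   (triadic ↑)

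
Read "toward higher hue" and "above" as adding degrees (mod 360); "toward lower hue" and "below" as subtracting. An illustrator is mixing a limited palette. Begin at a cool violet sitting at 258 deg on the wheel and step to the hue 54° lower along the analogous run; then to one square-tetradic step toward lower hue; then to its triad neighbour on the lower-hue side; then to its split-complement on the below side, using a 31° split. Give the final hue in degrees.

143°

258 − 54 = 204°   (analog 54° ↓)
204 − 90 = 114°   (square ↓)
114 − 120 = -6 → -6 + 360 = 354°   (triadic ↓)
354 + 149 = 503 → 503 − 360 = 143°   (split-comp 31° ↓)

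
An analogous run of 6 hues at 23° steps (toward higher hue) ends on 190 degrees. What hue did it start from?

75°

5 steps of 23° (toward higher hue) give a net shift of +115°.
Start = end − shift: 190 − 115 = 75°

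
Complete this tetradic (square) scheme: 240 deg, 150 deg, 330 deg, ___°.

60°

A square tetradic scheme places four hues every 90°.
The full set through 150° is {60°, 150°, 240°, 330°}.
Given {150°, 240°, 330°}, the missing hue is 60°.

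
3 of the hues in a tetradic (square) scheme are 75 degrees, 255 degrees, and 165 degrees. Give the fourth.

A square tetradic scheme places four hues every 90°.
The full set through 75° is {75°, 165°, 255°, 345°}.
Given {75°, 165°, 255°}, the missing hue is 345°.

345°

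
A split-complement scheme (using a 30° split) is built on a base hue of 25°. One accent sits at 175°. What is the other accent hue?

235°

Split-complementary hues sit 30° either side of the complement.
Complement of the base 25°: 25 + 180 = 205°
The given accent 175° is 30° one side of 205°; the other accent sits 30° the other side: 205 + 30 = 235°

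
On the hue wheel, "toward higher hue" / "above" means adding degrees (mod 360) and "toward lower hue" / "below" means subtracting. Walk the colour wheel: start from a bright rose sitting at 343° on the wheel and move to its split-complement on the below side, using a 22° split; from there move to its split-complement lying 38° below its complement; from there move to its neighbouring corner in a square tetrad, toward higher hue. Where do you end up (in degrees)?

13°

+158° (split-comp 22° ↓): 343 + 158 = 501 → 501 − 360 = 141°
+142° (split-comp 38° ↓): 141 + 142 = 283°
+90° (square ↑): 283 + 90 = 373 → 373 − 360 = 13°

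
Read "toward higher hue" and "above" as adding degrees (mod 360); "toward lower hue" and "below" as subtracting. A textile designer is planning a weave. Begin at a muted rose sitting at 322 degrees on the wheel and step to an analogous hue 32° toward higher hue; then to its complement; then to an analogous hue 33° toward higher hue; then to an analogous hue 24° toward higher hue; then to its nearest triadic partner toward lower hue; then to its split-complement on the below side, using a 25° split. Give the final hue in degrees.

analog 32° ↑ +32°: 322 + 32 = 354°
complement +180°: 354 + 180 = 534 → 534 − 360 = 174°
analog 33° ↑ +33°: 174 + 33 = 207°
analog 24° ↑ +24°: 207 + 24 = 231°
triadic ↓ −120°: 231 − 120 = 111°
split-comp 25° ↓ +155°: 111 + 155 = 266°

266°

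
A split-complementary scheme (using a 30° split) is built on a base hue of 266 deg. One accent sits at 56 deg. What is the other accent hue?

Split-complementary hues sit 30° either side of the complement.
Complement of the base 266°: 266 + 180 = 446 → 446 − 360 = 86°
The given accent 56° is 30° one side of 86°; the other accent sits 30° the other side: 86 + 30 = 116°

116°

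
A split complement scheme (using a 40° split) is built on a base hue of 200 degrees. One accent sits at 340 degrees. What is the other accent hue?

Split-complementary hues sit 40° either side of the complement.
Complement of the base 200°: 200 + 180 = 380 → 380 − 360 = 20°
The given accent 340° is 40° one side of 20°; the other accent sits 40° the other side: 20 + 40 = 60°

60°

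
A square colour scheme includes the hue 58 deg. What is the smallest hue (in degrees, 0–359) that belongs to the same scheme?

58°

A square tetradic scheme places four hues every 90°.
The full set through 58° is {58°, 148°, 238°, 328°}.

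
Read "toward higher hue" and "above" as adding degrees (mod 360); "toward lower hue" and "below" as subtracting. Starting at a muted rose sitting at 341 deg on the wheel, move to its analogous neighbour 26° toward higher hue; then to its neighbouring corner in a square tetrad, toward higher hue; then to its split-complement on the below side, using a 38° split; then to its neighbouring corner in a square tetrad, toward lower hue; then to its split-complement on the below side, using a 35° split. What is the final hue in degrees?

analog 26° ↑ +26°: 341 + 26 = 367 → 367 − 360 = 7°
square ↑ +90°: 7 + 90 = 97°
split-comp 38° ↓ +142°: 97 + 142 = 239°
square ↓ −90°: 239 − 90 = 149°
split-comp 35° ↓ +145°: 149 + 145 = 294°

294°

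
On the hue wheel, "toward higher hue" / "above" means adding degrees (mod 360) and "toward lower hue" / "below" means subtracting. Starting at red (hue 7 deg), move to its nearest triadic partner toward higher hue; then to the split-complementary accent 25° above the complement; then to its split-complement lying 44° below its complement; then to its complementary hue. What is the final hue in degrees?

triadic ↑ +120°: 7 + 120 = 127°
split-comp 25° ↑ +205°: 127 + 205 = 332°
split-comp 44° ↓ +136°: 332 + 136 = 468 → 468 − 360 = 108°
complement +180°: 108 + 180 = 288°

288°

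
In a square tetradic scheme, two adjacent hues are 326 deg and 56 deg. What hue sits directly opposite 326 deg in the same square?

146°

A square tetradic scheme places four hues 90° apart; opposite corners are 180° apart.
326 + 180 = 506 → 506 − 360 = 146°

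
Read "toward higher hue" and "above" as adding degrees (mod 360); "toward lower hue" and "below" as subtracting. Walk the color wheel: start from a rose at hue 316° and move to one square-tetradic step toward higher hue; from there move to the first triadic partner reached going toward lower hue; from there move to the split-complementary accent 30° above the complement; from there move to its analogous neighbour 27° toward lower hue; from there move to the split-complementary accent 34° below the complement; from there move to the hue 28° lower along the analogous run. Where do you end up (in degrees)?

227°

+90° (square ↑): 316 + 90 = 406 → 406 − 360 = 46°
−120° (triadic ↓): 46 − 120 = -74 → -74 + 360 = 286°
+210° (split-comp 30° ↑): 286 + 210 = 496 → 496 − 360 = 136°
−27° (analog 27° ↓): 136 − 27 = 109°
+146° (split-comp 34° ↓): 109 + 146 = 255°
−28° (analog 28° ↓): 255 − 28 = 227°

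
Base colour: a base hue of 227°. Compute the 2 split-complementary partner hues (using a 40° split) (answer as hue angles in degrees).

7° and 87°

Split-complementary hues sit 40° either side of the complement.
Complement of 227°: 227 + 180 = 407 → 407 − 360 = 47°
47 − 40 = 7°
47 + 40 = 87°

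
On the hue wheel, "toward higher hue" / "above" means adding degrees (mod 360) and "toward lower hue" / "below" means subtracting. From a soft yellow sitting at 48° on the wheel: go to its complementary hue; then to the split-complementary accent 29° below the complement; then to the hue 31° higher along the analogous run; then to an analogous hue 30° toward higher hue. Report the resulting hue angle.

80°

complement +180°: 48 + 180 = 228°
split-comp 29° ↓ +151°: 228 + 151 = 379 → 379 − 360 = 19°
analog 31° ↑ +31°: 19 + 31 = 50°
analog 30° ↑ +30°: 50 + 30 = 80°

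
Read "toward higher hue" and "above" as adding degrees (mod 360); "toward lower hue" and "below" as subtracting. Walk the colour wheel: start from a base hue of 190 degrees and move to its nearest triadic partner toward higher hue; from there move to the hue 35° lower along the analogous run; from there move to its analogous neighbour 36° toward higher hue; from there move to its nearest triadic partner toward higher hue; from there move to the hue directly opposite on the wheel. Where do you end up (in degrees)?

251°

triadic ↑ +120°: 190 + 120 = 310°
analog 35° ↓ −35°: 310 − 35 = 275°
analog 36° ↑ +36°: 275 + 36 = 311°
triadic ↑ +120°: 311 + 120 = 431 → 431 − 360 = 71°
complement +180°: 71 + 180 = 251°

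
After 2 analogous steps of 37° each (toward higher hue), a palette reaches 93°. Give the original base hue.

19°

2 steps of 37° (toward higher hue) give a net shift of +74°.
Start = end − shift: 93 − 74 = 19°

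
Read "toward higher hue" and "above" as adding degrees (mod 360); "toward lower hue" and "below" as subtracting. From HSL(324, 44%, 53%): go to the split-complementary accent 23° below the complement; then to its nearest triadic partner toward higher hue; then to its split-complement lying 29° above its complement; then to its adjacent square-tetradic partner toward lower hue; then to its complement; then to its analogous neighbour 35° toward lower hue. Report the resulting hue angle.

split-comp 23° ↓ +157°: 324 + 157 = 481 → 481 − 360 = 121°
triadic ↑ +120°: 121 + 120 = 241°
split-comp 29° ↑ +209°: 241 + 209 = 450 → 450 − 360 = 90°
square ↓ −90°: 90 − 90 = 0°
complement +180°: 0 + 180 = 180°
analog 35° ↓ −35°: 180 − 35 = 145°

145°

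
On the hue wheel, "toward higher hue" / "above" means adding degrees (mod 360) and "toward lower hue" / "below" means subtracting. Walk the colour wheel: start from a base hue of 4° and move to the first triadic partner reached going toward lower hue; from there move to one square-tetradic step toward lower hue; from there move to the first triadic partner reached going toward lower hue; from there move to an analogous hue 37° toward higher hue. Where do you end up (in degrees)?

−120° (triadic ↓): 4 − 120 = -116 → -116 + 360 = 244°
−90° (square ↓): 244 − 90 = 154°
−120° (triadic ↓): 154 − 120 = 34°
+37° (analog 37° ↑): 34 + 37 = 71°

71°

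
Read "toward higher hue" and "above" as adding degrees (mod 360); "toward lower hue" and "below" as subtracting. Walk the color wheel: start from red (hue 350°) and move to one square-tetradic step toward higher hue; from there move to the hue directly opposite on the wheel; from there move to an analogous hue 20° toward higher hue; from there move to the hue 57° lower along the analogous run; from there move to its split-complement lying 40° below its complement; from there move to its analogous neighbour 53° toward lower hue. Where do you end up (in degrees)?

square ↑ +90°: 350 + 90 = 440 → 440 − 360 = 80°
complement +180°: 80 + 180 = 260°
analog 20° ↑ +20°: 260 + 20 = 280°
analog 57° ↓ −57°: 280 − 57 = 223°
split-comp 40° ↓ +140°: 223 + 140 = 363 → 363 − 360 = 3°
analog 53° ↓ −53°: 3 − 53 = -50 → -50 + 360 = 310°

310°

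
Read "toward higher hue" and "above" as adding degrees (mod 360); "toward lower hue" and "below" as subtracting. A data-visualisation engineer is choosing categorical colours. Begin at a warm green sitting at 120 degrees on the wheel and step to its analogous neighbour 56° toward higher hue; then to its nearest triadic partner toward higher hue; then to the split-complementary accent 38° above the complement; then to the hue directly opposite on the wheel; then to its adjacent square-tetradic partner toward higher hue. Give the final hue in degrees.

64°

analog 56° ↑ +56°: 120 + 56 = 176°
triadic ↑ +120°: 176 + 120 = 296°
split-comp 38° ↑ +218°: 296 + 218 = 514 → 514 − 360 = 154°
complement +180°: 154 + 180 = 334°
square ↑ +90°: 334 + 90 = 424 → 424 − 360 = 64°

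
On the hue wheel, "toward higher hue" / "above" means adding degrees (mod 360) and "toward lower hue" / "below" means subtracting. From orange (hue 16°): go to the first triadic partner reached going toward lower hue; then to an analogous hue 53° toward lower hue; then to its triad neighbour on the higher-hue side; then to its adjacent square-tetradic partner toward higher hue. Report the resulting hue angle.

−120° (triadic ↓): 16 − 120 = -104 → -104 + 360 = 256°
−53° (analog 53° ↓): 256 − 53 = 203°
+120° (triadic ↑): 203 + 120 = 323°
+90° (square ↑): 323 + 90 = 413 → 413 − 360 = 53°

53°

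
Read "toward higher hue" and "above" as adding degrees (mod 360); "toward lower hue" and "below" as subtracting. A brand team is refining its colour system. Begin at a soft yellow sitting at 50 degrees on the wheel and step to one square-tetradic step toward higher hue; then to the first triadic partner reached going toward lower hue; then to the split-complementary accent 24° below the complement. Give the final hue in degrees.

176°

+90° (square ↑): 50 + 90 = 140°
−120° (triadic ↓): 140 − 120 = 20°
+156° (split-comp 24° ↓): 20 + 156 = 176°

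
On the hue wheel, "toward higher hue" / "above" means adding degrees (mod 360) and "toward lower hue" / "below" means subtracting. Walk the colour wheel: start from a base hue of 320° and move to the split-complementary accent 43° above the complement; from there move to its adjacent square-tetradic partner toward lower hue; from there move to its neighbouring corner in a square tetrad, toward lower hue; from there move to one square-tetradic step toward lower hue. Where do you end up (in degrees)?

split-comp 43° ↑ +223°: 320 + 223 = 543 → 543 − 360 = 183°
square ↓ −90°: 183 − 90 = 93°
square ↓ −90°: 93 − 90 = 3°
square ↓ −90°: 3 − 90 = -87 → -87 + 360 = 273°

273°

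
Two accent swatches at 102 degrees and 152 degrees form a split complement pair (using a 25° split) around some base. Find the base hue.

The accents sit 25° either side of the complement, so the complement is their short-arc midpoint on the wheel.
Short-arc midpoint of 102° and 152°: 127°.
Base is 180° from the complement: 127 − 180 = -53 → -53 + 360 = 307°

307°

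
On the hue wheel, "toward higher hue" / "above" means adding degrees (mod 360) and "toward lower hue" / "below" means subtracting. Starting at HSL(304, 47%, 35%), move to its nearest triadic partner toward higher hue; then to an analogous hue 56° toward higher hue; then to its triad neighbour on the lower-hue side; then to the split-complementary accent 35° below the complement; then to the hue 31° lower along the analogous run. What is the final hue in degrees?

+120° (triadic ↑): 304 + 120 = 424 → 424 − 360 = 64°
+56° (analog 56° ↑): 64 + 56 = 120°
−120° (triadic ↓): 120 − 120 = 0°
+145° (split-comp 35° ↓): 0 + 145 = 145°
−31° (analog 31° ↓): 145 − 31 = 114°

114°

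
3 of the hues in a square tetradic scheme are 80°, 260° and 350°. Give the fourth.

A square tetradic scheme places four hues every 90°.
The full set through 80° is {80°, 170°, 260°, 350°}.
Given {80°, 260°, 350°}, the missing hue is 170°.

170°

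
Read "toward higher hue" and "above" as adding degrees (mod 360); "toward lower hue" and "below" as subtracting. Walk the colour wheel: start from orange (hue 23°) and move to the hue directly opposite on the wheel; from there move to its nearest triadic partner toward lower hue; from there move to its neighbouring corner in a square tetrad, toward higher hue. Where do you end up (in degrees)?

23 + 180 = 203°   (complement)
203 − 120 = 83°   (triadic ↓)
83 + 90 = 173°   (square ↑)

173°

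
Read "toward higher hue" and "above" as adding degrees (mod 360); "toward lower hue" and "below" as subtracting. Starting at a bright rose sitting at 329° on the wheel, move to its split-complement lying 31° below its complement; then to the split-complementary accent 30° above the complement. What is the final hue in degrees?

+149° (split-comp 31° ↓): 329 + 149 = 478 → 478 − 360 = 118°
+210° (split-comp 30° ↑): 118 + 210 = 328°

328°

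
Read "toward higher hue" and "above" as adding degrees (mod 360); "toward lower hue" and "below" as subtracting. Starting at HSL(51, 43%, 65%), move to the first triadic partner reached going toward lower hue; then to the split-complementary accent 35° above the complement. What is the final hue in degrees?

146°

51 − 120 = -69 → -69 + 360 = 291°   (triadic ↓)
291 + 215 = 506 → 506 − 360 = 146°   (split-comp 35° ↑)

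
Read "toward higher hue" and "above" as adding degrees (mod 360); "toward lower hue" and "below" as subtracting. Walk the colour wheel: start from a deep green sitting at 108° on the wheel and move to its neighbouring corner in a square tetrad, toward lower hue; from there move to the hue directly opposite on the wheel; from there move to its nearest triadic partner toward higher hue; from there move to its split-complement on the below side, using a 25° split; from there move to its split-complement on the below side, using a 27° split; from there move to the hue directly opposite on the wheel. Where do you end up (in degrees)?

square ↓ −90°: 108 − 90 = 18°
complement +180°: 18 + 180 = 198°
triadic ↑ +120°: 198 + 120 = 318°
split-comp 25° ↓ +155°: 318 + 155 = 473 → 473 − 360 = 113°
split-comp 27° ↓ +153°: 113 + 153 = 266°
complement +180°: 266 + 180 = 446 → 446 − 360 = 86°

86°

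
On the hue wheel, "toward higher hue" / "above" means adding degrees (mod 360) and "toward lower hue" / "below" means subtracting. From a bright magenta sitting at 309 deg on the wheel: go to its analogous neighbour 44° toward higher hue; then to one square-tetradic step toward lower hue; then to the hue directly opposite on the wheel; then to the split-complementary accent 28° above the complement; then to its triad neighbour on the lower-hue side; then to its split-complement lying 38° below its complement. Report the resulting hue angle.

313°

+44° (analog 44° ↑): 309 + 44 = 353°
−90° (square ↓): 353 − 90 = 263°
+180° (complement): 263 + 180 = 443 → 443 − 360 = 83°
+208° (split-comp 28° ↑): 83 + 208 = 291°
−120° (triadic ↓): 291 − 120 = 171°
+142° (split-comp 38° ↓): 171 + 142 = 313°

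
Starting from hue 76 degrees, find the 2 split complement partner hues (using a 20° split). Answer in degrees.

Split-complementary hues sit 20° either side of the complement.
Complement of 76 degrees: 76 + 180 = 256°
256 − 20 = 236°
256 + 20 = 276°

236° and 276°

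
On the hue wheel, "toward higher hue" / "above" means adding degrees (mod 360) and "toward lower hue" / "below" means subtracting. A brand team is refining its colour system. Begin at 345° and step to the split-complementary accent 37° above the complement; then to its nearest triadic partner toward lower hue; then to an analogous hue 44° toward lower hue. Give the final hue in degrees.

+217° (split-comp 37° ↑): 345 + 217 = 562 → 562 − 360 = 202°
−120° (triadic ↓): 202 − 120 = 82°
−44° (analog 44° ↓): 82 − 44 = 38°

38°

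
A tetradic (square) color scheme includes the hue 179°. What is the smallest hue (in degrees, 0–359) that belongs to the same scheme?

89°

A square tetradic scheme places four hues every 90°.
The full set through 179° is {89°, 179°, 269°, 359°}.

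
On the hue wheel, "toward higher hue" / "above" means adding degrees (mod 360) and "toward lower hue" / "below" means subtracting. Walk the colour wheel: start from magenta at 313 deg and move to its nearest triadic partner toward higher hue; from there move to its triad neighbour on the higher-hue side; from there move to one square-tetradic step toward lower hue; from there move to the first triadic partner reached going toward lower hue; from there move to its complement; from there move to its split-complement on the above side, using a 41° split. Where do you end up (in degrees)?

triadic ↑ +120°: 313 + 120 = 433 → 433 − 360 = 73°
triadic ↑ +120°: 73 + 120 = 193°
square ↓ −90°: 193 − 90 = 103°
triadic ↓ −120°: 103 − 120 = -17 → -17 + 360 = 343°
complement +180°: 343 + 180 = 523 → 523 − 360 = 163°
split-comp 41° ↑ +221°: 163 + 221 = 384 → 384 − 360 = 24°

24°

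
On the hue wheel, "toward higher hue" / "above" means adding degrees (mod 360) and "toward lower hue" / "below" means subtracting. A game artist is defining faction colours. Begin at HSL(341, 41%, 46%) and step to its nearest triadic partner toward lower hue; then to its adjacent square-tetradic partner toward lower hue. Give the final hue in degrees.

131°

triadic ↓ −120°: 341 − 120 = 221°
square ↓ −90°: 221 − 90 = 131°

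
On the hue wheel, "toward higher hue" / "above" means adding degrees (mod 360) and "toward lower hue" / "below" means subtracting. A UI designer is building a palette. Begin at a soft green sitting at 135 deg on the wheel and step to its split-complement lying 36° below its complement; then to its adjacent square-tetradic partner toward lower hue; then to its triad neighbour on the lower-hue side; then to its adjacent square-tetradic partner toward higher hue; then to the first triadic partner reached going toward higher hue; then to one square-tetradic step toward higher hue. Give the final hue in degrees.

9°

+144° (split-comp 36° ↓): 135 + 144 = 279°
−90° (square ↓): 279 − 90 = 189°
−120° (triadic ↓): 189 − 120 = 69°
+90° (square ↑): 69 + 90 = 159°
+120° (triadic ↑): 159 + 120 = 279°
+90° (square ↑): 279 + 90 = 369 → 369 − 360 = 9°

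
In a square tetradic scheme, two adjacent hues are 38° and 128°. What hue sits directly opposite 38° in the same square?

A square tetradic scheme places four hues 90° apart; opposite corners are 180° apart.
38 + 180 = 218°

218°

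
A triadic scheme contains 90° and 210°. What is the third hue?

330°

A triad spaces three hues 120° apart.
The full set is {90°, 210°, 330°}.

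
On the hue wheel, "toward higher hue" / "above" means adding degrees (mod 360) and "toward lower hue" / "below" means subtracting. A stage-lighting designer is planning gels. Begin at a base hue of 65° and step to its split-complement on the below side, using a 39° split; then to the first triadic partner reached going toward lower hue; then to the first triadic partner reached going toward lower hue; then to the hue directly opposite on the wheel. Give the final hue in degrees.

146°

split-comp 39° ↓ +141°: 65 + 141 = 206°
triadic ↓ −120°: 206 − 120 = 86°
triadic ↓ −120°: 86 − 120 = -34 → -34 + 360 = 326°
complement +180°: 326 + 180 = 506 → 506 − 360 = 146°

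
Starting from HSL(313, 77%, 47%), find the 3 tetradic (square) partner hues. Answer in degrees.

43°, 133° and 223°

A square tetradic scheme places four hues every 90°.
313 + 90 = 403 → 403 − 360 = 43°
313 + 180 = 493 → 493 − 360 = 133°
313 + 270 = 583 → 583 − 360 = 223°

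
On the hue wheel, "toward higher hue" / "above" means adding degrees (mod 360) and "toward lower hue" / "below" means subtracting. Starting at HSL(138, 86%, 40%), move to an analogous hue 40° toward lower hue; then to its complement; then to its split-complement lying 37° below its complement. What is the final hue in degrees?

−40° (analog 40° ↓): 138 − 40 = 98°
+180° (complement): 98 + 180 = 278°
+143° (split-comp 37° ↓): 278 + 143 = 421 → 421 − 360 = 61°

61°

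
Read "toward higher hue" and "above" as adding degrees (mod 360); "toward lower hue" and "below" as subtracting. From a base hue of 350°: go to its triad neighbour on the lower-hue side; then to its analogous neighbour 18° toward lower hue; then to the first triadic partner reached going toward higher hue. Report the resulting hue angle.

332°

−120° (triadic ↓): 350 − 120 = 230°
−18° (analog 18° ↓): 230 − 18 = 212°
+120° (triadic ↑): 212 + 120 = 332°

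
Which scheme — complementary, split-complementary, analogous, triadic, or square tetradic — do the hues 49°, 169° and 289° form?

triadic

Sort the hues: 49°, 169°, 289°.
Successive gaps around the wheel: 120°, 120°, 120°.
Three hues equally spaced 120° apart form a triad.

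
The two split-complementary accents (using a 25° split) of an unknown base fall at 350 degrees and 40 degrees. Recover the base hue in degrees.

195°

The accents sit 25° either side of the complement, so the complement is their short-arc midpoint on the wheel.
Short-arc midpoint of 350° and 40°: 15°.
Base is 180° from the complement: 15 − 180 = -165 → -165 + 360 = 195°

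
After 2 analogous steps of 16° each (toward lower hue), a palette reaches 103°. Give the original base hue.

135°

2 steps of 16° (toward lower hue) give a net shift of −32°.
Start = end − shift: 103 + 32 = 135°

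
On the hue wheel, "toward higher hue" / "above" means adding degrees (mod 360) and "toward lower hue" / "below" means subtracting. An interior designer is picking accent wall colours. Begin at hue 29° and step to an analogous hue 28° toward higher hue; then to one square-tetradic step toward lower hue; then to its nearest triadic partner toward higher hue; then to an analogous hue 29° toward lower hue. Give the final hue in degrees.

58°

analog 28° ↑ +28°: 29 + 28 = 57°
square ↓ −90°: 57 − 90 = -33 → -33 + 360 = 327°
triadic ↑ +120°: 327 + 120 = 447 → 447 − 360 = 87°
analog 29° ↓ −29°: 87 − 29 = 58°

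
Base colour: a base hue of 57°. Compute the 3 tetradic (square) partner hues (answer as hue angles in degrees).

147°, 237°, 327°

A square tetradic scheme places four hues every 90°.
57 + 90 = 147°
57 + 180 = 237°
57 + 270 = 327°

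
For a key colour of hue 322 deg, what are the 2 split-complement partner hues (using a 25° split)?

117° and 167°

Split-complementary hues sit 25° either side of the complement.
Complement of 322 deg: 322 + 180 = 502 → 502 − 360 = 142°
142 − 25 = 117°
142 + 25 = 167°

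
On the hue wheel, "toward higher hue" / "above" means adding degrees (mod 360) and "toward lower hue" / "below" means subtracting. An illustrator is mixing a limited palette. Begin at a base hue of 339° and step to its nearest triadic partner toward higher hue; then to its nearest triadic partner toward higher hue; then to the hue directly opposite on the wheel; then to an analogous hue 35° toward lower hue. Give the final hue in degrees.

339 + 120 = 459 → 459 − 360 = 99°   (triadic ↑)
99 + 120 = 219°   (triadic ↑)
219 + 180 = 399 → 399 − 360 = 39°   (complement)
39 − 35 = 4°   (analog 35° ↓)

4°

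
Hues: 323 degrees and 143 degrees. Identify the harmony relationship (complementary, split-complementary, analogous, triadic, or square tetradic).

complementary

Sort the hues: 143°, 323°.
Successive gaps around the wheel: 180°, 180°.
Two hues 180° apart are complementary.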